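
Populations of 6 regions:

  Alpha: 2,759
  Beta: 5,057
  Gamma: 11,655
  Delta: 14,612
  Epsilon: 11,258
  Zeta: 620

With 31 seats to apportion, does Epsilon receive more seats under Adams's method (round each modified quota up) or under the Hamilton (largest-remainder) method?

Adams: Alpha 2, Beta 4, Gamma 8, Delta 9, Epsilon 7, Zeta 1.
Hamilton: Alpha 2, Beta 3, Gamma 8, Delta 10, Epsilon 8, Zeta 0.
Epsilon gets 7 under Adams and 8 under Hamilton.

Hamilton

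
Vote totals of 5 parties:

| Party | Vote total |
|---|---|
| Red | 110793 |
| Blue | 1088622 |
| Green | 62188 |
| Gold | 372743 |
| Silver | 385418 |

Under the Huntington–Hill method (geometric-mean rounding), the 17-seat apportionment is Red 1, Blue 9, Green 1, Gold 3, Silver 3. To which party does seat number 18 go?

Priority for the next seat is population ÷ (√(s·(s+1))).
Priorities: Red 78342.482, Blue 114750.834, Green 43973.557, Gold 107601.636, Silver 111260.593.
Highest priority: Blue.

Blue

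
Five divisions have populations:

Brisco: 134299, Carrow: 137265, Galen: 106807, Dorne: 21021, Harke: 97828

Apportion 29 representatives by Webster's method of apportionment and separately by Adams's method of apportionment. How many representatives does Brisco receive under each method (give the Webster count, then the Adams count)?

Webster: Brisco 8, Carrow 8, Galen 6, Dorne 1, Harke 6.
Adams: Brisco 7, Carrow 8, Galen 6, Dorne 2, Harke 6.
Brisco gets 8 under Webster and 7 under Adams.

8 and 7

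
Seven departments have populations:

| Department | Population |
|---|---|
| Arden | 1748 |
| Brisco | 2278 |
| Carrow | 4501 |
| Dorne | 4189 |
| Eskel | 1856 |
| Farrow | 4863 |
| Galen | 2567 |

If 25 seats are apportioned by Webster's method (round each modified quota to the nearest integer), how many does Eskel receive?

2

Standard divisor 22002/25 ≈ 880.08; standard quotas: Arden 1.986, Brisco 2.588, Carrow 5.114, Dorne 4.760, Eskel 2.109, Farrow 5.526, Galen 2.917.
Rounding to the nearest integer gives 2, 3, 5, 5, 2, 6, 3 = 26 seats, so the divisor must be adjusted.
With modified divisor 900: modified quotas Arden 1.942, Brisco 2.531, Carrow 5.001, Dorne 4.654, Eskel 2.062, Farrow 5.403, Galen 2.852.
Rounding to the nearest integer: Arden 2, Brisco 3, Carrow 5, Dorne 5, Eskel 2, Farrow 5, Galen 3 (total 25).
Eskel receives 2.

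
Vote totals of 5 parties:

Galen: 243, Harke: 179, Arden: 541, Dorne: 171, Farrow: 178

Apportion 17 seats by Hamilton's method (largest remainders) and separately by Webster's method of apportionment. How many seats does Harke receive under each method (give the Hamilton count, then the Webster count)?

3 and 2

Hamilton: Galen 3, Harke 3, Arden 7, Dorne 2, Farrow 2.
Webster: Galen 3, Harke 2, Arden 8, Dorne 2, Farrow 2.
Harke gets 3 under Hamilton and 2 under Webster.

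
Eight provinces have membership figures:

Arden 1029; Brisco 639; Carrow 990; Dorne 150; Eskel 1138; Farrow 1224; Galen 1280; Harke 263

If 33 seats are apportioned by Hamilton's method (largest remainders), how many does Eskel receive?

Standard divisor: 6713 ÷ 33 ≈ 203.424.
Standard quotas: Arden 5.058, Brisco 3.141, Carrow 4.867, Dorne 0.737, Eskel 5.594, Farrow 6.017, Galen 6.292, Harke 1.293.
Lower quotas: Arden 5, Brisco 3, Carrow 4, Dorne 0, Eskel 5, Farrow 6, Galen 6, Harke 1 (sum 30, leaving 3 seats).
Remainders in descending order: Carrow 0.867, Dorne 0.737, Eskel 0.594, Harke 0.293, Galen 0.292, Brisco 0.141, Arden 0.058, Farrow 0.017.
The surplus seats go to Carrow, Dorne, Eskel.
Eskel receives 6.

6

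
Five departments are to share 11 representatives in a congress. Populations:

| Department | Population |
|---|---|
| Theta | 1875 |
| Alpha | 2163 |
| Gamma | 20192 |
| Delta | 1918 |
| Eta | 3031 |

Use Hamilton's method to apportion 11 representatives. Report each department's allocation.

Total 29179; standard divisor 29179/11 ≈ 2652.636.
Standard quotas: Theta 0.7068, Alpha 0.8154, Gamma 7.6120, Delta 0.7231, Eta 1.1426.
Lower quotas: Theta 0, Alpha 0, Gamma 7, Delta 0, Eta 1 (sum 8, leaving 3 seats).
Remainders in descending order: Alpha 0.8154, Delta 0.7231, Theta 0.7068, Gamma 0.6120, Eta 0.1426.
The surplus seats go to Alpha, Delta, Theta.

Theta 1, Alpha 1, Gamma 7, Delta 1, Eta 1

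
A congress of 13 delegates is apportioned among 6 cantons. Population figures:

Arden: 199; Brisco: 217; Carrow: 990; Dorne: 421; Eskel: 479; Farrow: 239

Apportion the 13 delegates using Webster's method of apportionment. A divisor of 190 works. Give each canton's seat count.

Arden 1, Brisco 1, Carrow 5, Dorne 2, Eskel 3, Farrow 1

With modified divisor 190: modified quotas Arden 1.047, Brisco 1.142, Carrow 5.211, Dorne 2.216, Eskel 2.521, Farrow 1.258.
Rounding to the nearest integer: Arden 1, Brisco 1, Carrow 5, Dorne 2, Eskel 3, Farrow 1 (total 13).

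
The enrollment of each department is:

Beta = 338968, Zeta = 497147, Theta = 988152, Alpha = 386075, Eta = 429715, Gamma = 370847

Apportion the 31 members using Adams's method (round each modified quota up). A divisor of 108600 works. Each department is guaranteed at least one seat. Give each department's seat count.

Beta 4, Zeta 5, Theta 10, Alpha 4, Eta 4, Gamma 4

With modified divisor 108600: modified quotas Beta 3.121, Zeta 4.578, Theta 9.099, Alpha 3.555, Eta 3.957, Gamma 3.415.
Rounding up: Beta 4, Zeta 5, Theta 10, Alpha 4, Eta 4, Gamma 4 (total 31).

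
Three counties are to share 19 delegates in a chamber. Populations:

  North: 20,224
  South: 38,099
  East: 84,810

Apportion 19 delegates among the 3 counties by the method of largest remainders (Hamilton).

The standard divisor is 143133/19 ≈ 7533.316.
Standard quotas: North 2.6846, South 5.0574, East 11.2580.
Lower quotas: North 2, South 5, East 11 (sum 18, leaving 1 seat).
Remainders in descending order: North 0.6846, East 0.2580, South 0.0574.
Largest remainder: North receives the extra seat.

North=3; South=5; East=11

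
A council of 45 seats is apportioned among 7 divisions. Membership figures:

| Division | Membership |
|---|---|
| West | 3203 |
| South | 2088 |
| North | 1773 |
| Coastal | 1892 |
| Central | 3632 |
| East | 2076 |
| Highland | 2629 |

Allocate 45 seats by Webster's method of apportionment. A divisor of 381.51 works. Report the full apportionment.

With modified divisor 381.51: modified quotas West 8.396, South 5.473, North 4.647, Coastal 4.959, Central 9.520, East 5.442, Highland 6.891.
Rounding to the nearest integer: West 8, South 5, North 5, Coastal 5, Central 10, East 5, Highland 7 (total 45).

West 8, South 5, North 5, Coastal 5, Central 10, East 5, Highland 7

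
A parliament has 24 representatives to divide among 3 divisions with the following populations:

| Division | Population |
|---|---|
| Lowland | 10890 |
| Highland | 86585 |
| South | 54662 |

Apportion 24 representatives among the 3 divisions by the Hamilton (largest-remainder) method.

Lowland 2; Highland 14; South 8

Total 152137; standard divisor 152137/24 ≈ 6339.042.
Standard quotas: Lowland 1.7179, Highland 13.6590, South 8.6231.
Lower quotas: Lowland 1, Highland 13, South 8 (sum 22, leaving 2 seats).
Remainders in descending order: Lowland 0.7179, Highland 0.6590, South 0.6231.
The surplus seats go to Lowland, Highland.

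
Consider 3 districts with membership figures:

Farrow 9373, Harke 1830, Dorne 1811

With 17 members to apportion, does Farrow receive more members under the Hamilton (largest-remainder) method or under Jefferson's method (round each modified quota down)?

Jefferson

Hamilton: Farrow 12, Harke 3, Dorne 2.
Jefferson: Farrow 13, Harke 2, Dorne 2.
Farrow gets 12 under Hamilton and 13 under Jefferson.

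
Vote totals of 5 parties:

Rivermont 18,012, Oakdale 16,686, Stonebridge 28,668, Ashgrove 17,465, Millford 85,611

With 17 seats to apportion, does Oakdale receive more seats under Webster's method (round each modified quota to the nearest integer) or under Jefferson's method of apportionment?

Webster

Webster: Rivermont 2, Oakdale 2, Stonebridge 3, Ashgrove 2, Millford 8.
Jefferson: Rivermont 2, Oakdale 1, Stonebridge 3, Ashgrove 2, Millford 9.
Oakdale gets 2 under Webster and 1 under Jefferson.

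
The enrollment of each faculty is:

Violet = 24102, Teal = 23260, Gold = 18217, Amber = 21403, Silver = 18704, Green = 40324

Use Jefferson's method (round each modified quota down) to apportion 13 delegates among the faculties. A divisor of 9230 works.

With modified divisor 9230: modified quotas Violet 2.611, Teal 2.520, Gold 1.974, Amber 2.319, Silver 2.026, Green 4.369.
Rounding down: Violet 2, Teal 2, Gold 1, Amber 2, Silver 2, Green 4 (total 13).

Violet=2; Teal=2; Gold=1; Amber=2; Silver=2; Green=4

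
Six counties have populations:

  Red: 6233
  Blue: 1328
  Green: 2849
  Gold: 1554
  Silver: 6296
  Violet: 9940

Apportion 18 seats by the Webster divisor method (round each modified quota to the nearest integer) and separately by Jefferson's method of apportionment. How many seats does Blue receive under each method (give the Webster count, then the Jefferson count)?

Webster: Red 4, Blue 1, Green 2, Gold 1, Silver 4, Violet 6.
Jefferson: Red 4, Blue 0, Green 2, Gold 1, Silver 4, Violet 7.
Blue gets 1 under Webster and 0 under Jefferson.

1 and 0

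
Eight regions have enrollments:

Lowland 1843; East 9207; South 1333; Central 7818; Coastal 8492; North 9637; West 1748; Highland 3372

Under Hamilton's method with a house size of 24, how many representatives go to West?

1

Total 43450; standard divisor 43450/24 ≈ 1810.417.
Standard quotas: Lowland 1.0180, East 5.0856, South 0.7363, Central 4.3183, Coastal 4.6906, North 5.3231, West 0.9655, Highland 1.8626.
Lower quotas: Lowland 1, East 5, South 0, Central 4, Coastal 4, North 5, West 0, Highland 1 (sum 20, leaving 4 seats).
Remainders in descending order: West 0.9655, Highland 0.8626, South 0.7363, Coastal 0.6906, North 0.3231, Central 0.3183, East 0.0856, Lowland 0.0180.
Largest remainders: West, Highland, South, Coastal receive the extra seats.
West receives 1.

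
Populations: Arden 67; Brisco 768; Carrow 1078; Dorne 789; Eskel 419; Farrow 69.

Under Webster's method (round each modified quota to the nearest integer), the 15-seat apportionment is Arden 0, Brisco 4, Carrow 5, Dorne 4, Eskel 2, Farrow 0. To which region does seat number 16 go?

Carrow

Priority for the next seat is population ÷ (current seats + 0.5).
Priorities: Arden 134.000, Brisco 170.667, Carrow 196.000, Dorne 175.333, Eskel 167.600, Farrow 138.000.
Highest priority: Carrow.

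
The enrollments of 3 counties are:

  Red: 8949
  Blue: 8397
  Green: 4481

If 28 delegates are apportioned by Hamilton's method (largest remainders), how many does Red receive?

11

Standard divisor: 21827 ÷ 28 ≈ 779.536.
Standard quotas: Red 11.4799, Blue 10.7718, Green 5.7483.
Lower quotas: Red 11, Blue 10, Green 5 (sum 26, leaving 2 seats).
Remainders in descending order: Blue 0.7718, Green 0.7483, Red 0.4799.
Largest remainders: Blue, Green receive the extra seats.
Red receives 11.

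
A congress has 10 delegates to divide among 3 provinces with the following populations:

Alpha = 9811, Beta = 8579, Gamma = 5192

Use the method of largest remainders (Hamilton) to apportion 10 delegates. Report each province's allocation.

Standard divisor: 23582 ÷ 10 ≈ 2358.2.
Standard quotas: Alpha 4.1604, Beta 3.6379, Gamma 2.2017.
Lower quotas: Alpha 4, Beta 3, Gamma 2 (sum 9, leaving 1 seat).
Remainders in descending order: Beta 0.6379, Gamma 0.2017, Alpha 0.1604.
Largest remainder: Beta receives the extra seat.

Alpha 4, Beta 4, Gamma 2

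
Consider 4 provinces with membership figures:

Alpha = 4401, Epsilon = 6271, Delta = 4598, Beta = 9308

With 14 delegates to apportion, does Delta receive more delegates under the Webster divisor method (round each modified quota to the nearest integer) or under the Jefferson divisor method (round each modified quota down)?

Webster

Webster: Alpha 2, Epsilon 4, Delta 3, Beta 5.
Jefferson: Alpha 2, Epsilon 4, Delta 2, Beta 6.
Delta gets 3 under Webster and 2 under Jefferson.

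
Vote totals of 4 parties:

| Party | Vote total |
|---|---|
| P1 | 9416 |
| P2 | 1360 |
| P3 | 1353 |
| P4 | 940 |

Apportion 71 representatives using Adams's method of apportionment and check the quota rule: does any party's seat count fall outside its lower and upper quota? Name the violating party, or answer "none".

P1

Standard quotas: P1 51.154, P2 7.388, P3 7.350, P4 5.107.
Adams allocation: P1 50, P2 8, P3 8, P4 5.
P1 has quota 51.154 (lower 51, upper 52) but receives 50 — outside the quota interval.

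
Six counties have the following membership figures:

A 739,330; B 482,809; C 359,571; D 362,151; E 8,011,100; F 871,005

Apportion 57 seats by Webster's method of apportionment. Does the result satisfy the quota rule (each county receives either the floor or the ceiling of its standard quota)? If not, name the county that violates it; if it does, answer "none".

E

Standard quotas: A 3.893, B 2.542, C 1.893, D 1.907, E 42.179, F 4.586.
Webster allocation: A 4, B 3, C 2, D 2, E 41, F 5.
E has quota 42.179 (lower 42, upper 43) but receives 41 — outside the quota interval.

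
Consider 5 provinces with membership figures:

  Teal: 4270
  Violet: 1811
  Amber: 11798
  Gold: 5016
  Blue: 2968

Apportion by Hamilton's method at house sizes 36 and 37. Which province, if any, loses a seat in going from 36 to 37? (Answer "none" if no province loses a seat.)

none

At 36 seats: Teal 6, Violet 3, Amber 16, Gold 7, Blue 4.
At 37 seats: Teal 6, Violet 3, Amber 17, Gold 7, Blue 4.
No province's allocation decreased.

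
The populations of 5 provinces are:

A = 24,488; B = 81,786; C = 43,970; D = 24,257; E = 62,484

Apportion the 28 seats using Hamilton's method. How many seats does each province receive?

Total 236985; standard divisor 236985/28 ≈ 8463.75.
Standard quotas: A 2.8933, B 9.6631, C 5.1951, D 2.8660, E 7.3825.
Lower quotas: A 2, B 9, C 5, D 2, E 7 (sum 25, leaving 3 seats).
Remainders in descending order: A 0.8933, D 0.8660, B 0.6631, E 0.3825, C 0.1951.
The surplus seats go to A, D, B.

A 3, B 10, C 5, D 3, E 7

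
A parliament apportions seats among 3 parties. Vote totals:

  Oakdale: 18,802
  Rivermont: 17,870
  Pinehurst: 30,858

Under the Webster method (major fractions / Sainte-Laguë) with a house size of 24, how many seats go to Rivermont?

Standard divisor 67530/24 ≈ 2813.75; standard quotas: Oakdale 6.682, Rivermont 6.351, Pinehurst 10.967.
Rounding to the nearest integer gives Oakdale 7, Rivermont 6, Pinehurst 11 — total 24, matching the house size, so no adjustment is needed.
Rivermont receives 6.

6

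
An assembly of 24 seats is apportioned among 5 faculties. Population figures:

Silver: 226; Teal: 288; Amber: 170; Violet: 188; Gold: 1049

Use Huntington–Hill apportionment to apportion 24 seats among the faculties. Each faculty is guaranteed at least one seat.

Silver: 3, Teal: 4, Amber: 2, Violet: 2, Gold: 13

With divisor 80: modified quotas Silver 2.825, Teal 3.600, Amber 2.125, Violet 2.350, Gold 13.113.
Geometric-mean thresholds: Silver √(2·3)=2.449, Teal √(3·4)=3.464, Amber √(2·3)=2.449, Violet √(2·3)=2.449, Gold √(13·14)=13.491.
Each quota rounded against its threshold gives Silver 3, Teal 4, Amber 2, Violet 2, Gold 13 (total 24).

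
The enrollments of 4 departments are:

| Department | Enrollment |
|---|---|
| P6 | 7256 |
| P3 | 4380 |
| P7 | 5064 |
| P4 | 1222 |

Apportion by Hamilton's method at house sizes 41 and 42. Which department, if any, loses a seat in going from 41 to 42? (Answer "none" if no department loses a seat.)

none

At 41 seats: P6 17, P3 10, P7 11, P4 3.
At 42 seats: P6 17, P3 10, P7 12, P4 3.
No department's allocation decreased.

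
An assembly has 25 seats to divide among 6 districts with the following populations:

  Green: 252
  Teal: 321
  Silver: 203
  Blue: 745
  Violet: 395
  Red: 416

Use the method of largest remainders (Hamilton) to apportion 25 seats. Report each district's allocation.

Green 3, Teal 3, Silver 2, Blue 8, Violet 4, Red 5

The standard divisor is 2332/25 ≈ 93.28.
Standard quotas: Green 2.702, Teal 3.441, Silver 2.176, Blue 7.987, Violet 4.235, Red 4.460.
Lower quotas: Green 2, Teal 3, Silver 2, Blue 7, Violet 4, Red 4 (sum 22, leaving 3 seats).
Remainders in descending order: Blue 0.987, Green 0.702, Red 0.460, Teal 0.441, Violet 0.235, Silver 0.176.
Largest remainders: Blue, Green, Red receive the extra seats.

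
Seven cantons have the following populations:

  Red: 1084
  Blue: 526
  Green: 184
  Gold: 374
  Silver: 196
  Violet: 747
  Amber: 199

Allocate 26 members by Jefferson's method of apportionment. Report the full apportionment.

Standard divisor 3310/26 ≈ 127.308; standard quotas: Red 8.515, Blue 4.132, Green 1.445, Gold 2.938, Silver 1.540, Violet 5.868, Amber 1.563.
Rounding down gives 8, 4, 1, 2, 1, 5, 1 = 22 seats, so the divisor must be adjusted.
With modified divisor 108: modified quotas Red 10.037, Blue 4.870, Green 1.704, Gold 3.463, Silver 1.815, Violet 6.917, Amber 1.843.
Rounding down: Red 10, Blue 4, Green 1, Gold 3, Silver 1, Violet 6, Amber 1 (total 26).

Red 10, Blue 4, Green 1, Gold 3, Silver 1, Violet 6, Amber 1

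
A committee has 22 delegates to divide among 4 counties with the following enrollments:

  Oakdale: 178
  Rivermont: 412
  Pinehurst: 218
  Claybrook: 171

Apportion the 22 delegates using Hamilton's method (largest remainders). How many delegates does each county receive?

Total 979; standard divisor 979/22 ≈ 44.5.
Standard quotas: Oakdale 4.000, Rivermont 9.258, Pinehurst 4.899, Claybrook 3.843.
Lower quotas: Oakdale 4, Rivermont 9, Pinehurst 4, Claybrook 3 (sum 20, leaving 2 seats).
Remainders in descending order: Pinehurst 0.899, Claybrook 0.843, Rivermont 0.258, Oakdale 0.000.
The surplus seats go to Pinehurst, Claybrook.

Oakdale 4; Rivermont 9; Pinehurst 5; Claybrook 4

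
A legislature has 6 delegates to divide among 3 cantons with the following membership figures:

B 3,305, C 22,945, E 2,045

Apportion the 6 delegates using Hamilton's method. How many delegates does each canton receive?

Standard divisor: 28295 ÷ 6 ≈ 4715.833.
Standard quotas: B 0.7008, C 4.8655, E 0.4336.
Lower quotas: B 0, C 4, E 0 (sum 4, leaving 2 seats).
Remainders in descending order: C 0.8655, B 0.7008, E 0.4336.
The surplus seats go to C, B.

B=1, C=5, E=0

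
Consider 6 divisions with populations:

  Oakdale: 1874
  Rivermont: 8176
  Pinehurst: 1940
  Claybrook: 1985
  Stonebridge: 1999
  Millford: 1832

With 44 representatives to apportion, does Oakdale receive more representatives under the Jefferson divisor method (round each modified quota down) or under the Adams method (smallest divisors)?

Jefferson: Oakdale 4, Rivermont 21, Pinehurst 5, Claybrook 5, Stonebridge 5, Millford 4.
Adams: Oakdale 5, Rivermont 19, Pinehurst 5, Claybrook 5, Stonebridge 5, Millford 5.
Oakdale gets 4 under Jefferson and 5 under Adams.

Adams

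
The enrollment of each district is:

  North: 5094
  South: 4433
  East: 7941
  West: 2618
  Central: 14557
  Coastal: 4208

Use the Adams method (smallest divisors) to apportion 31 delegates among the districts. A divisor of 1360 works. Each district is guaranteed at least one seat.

With modified divisor 1360: modified quotas North 3.746, South 3.260, East 5.839, West 1.925, Central 10.704, Coastal 3.094.
Rounding up: North 4, South 4, East 6, West 2, Central 11, Coastal 4 (total 31).

North: 4, South: 4, East: 6, West: 2, Central: 11, Coastal: 4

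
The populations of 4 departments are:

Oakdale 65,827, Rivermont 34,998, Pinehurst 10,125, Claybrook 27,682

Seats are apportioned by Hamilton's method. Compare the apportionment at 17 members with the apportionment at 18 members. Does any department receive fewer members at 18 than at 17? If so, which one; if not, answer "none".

At 17 seats: Oakdale 8, Rivermont 4, Pinehurst 1, Claybrook 4.
At 18 seats: Oakdale 9, Rivermont 4, Pinehurst 1, Claybrook 4.
No department's allocation decreased.

none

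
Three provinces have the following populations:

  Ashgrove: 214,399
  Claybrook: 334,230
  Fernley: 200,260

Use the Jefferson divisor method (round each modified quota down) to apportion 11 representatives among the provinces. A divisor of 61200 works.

With modified divisor 61200: modified quotas Ashgrove 3.503, Claybrook 5.461, Fernley 3.272.
Rounding down: Ashgrove 3, Claybrook 5, Fernley 3 (total 11).

Ashgrove=3; Claybrook=5; Fernley=3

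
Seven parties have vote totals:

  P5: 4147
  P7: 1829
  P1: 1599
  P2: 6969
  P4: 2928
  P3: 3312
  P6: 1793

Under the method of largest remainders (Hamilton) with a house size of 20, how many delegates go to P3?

3

Total 22577; standard divisor 22577/20 ≈ 1128.85.
Standard quotas: P5 3.6737, P7 1.6202, P1 1.4165, P2 6.1735, P4 2.5938, P3 2.9340, P6 1.5883.
Lower quotas: P5 3, P7 1, P1 1, P2 6, P4 2, P3 2, P6 1 (sum 16, leaving 4 seats).
Remainders in descending order: P3 0.9340, P5 0.6737, P7 0.6202, P4 0.5938, P6 0.5883, P1 0.4165, P2 0.1735.
Largest remainders: P3, P5, P7, P4 receive the extra seats.
P3 receives 3.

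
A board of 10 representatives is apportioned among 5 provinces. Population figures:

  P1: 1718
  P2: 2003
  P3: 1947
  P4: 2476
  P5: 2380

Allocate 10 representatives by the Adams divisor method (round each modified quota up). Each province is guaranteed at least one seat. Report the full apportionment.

P1 2, P2 2, P3 2, P4 2, P5 2

Standard divisor 10524/10 ≈ 1052.4; standard quotas: P1 1.632, P2 1.903, P3 1.850, P4 2.353, P5 2.261.
Rounding up gives 2, 2, 2, 3, 3 = 12 seats, so the divisor must be adjusted.
With modified divisor 1500: modified quotas P1 1.145, P2 1.335, P3 1.298, P4 1.651, P5 1.587.
Rounding up: P1 2, P2 2, P3 2, P4 2, P5 2 (total 10).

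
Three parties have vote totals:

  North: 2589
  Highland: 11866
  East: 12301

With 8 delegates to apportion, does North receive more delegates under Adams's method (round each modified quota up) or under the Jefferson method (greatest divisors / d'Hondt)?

Adams: North 1, Highland 3, East 4.
Jefferson: North 0, Highland 4, East 4.
North gets 1 under Adams and 0 under Jefferson.

Adams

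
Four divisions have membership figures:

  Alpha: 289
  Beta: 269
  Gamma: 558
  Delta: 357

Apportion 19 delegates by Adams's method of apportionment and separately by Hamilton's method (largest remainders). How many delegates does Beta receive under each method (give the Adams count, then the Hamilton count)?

Adams: Alpha 4, Beta 4, Gamma 7, Delta 4.
Hamilton: Alpha 4, Beta 3, Gamma 7, Delta 5.
Beta gets 4 under Adams and 3 under Hamilton.

4 and 3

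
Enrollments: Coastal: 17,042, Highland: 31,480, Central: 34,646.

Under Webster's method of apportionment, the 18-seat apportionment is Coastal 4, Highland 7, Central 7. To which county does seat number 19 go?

Central

Priority for the next seat is population ÷ (current seats + 0.5).
Priorities: Coastal 3787.111, Highland 4197.333, Central 4619.467.
Highest priority: Central.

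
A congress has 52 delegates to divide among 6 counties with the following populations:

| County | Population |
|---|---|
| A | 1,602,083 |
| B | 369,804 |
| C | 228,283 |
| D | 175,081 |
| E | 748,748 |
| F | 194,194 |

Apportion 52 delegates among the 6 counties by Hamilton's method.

A 25, B 6, C 3, D 3, E 12, F 3

Standard divisor: 3318193 ÷ 52 ≈ 63811.404.
Standard quotas: A 25.1065, B 5.7953, C 3.5775, D 2.7437, E 11.7338, F 3.0432.
Lower quotas: A 25, B 5, C 3, D 2, E 11, F 3 (sum 49, leaving 3 seats).
Remainders in descending order: B 0.7953, D 0.7437, E 0.7338, C 0.5775, A 0.1065, F 0.0432.
Largest remainders: B, D, E receive the extra seats.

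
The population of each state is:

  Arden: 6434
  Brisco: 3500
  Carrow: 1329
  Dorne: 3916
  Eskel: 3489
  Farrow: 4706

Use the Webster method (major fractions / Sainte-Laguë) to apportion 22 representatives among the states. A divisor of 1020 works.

With modified divisor 1020: modified quotas Arden 6.308, Brisco 3.431, Carrow 1.303, Dorne 3.839, Eskel 3.421, Farrow 4.614.
Rounding to the nearest integer: Arden 6, Brisco 3, Carrow 1, Dorne 4, Eskel 3, Farrow 5 (total 22).

Arden: 6, Brisco: 3, Carrow: 1, Dorne: 4, Eskel: 3, Farrow: 5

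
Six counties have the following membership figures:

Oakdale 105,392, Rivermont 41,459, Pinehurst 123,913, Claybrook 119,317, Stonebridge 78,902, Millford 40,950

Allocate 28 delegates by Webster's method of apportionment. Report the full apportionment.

Oakdale=6; Rivermont=2; Pinehurst=7; Claybrook=7; Stonebridge=4; Millford=2

Standard divisor 509933/28 ≈ 18211.893; standard quotas: Oakdale 5.787, Rivermont 2.276, Pinehurst 6.804, Claybrook 6.552, Stonebridge 4.332, Millford 2.249.
Rounding to the nearest integer gives Oakdale 6, Rivermont 2, Pinehurst 7, Claybrook 7, Stonebridge 4, Millford 2 — total 28, matching the house size, so no adjustment is needed.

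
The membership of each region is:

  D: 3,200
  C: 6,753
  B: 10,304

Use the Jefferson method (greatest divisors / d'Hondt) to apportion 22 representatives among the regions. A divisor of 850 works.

With modified divisor 850: modified quotas D 3.765, C 7.945, B 12.122.
Rounding down: D 3, C 7, B 12 (total 22).

D: 3, C: 7, B: 12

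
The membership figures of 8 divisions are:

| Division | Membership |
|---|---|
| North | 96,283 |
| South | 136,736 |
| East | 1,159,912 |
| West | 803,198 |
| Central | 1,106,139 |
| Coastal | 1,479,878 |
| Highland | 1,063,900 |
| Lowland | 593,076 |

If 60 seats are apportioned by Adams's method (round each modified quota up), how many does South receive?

2

Standard divisor 6439122/60 ≈ 107318.7; standard quotas: North 0.897, South 1.274, East 10.808, West 7.484, Central 10.307, Coastal 13.790, Highland 9.913, Lowland 5.526.
Rounding up gives 1, 2, 11, 8, 11, 14, 10, 6 = 63 seats, so the divisor must be adjusted.
With modified divisor 115400: modified quotas North 0.834, South 1.185, East 10.051, West 6.960, Central 9.585, Coastal 12.824, Highland 9.219, Lowland 5.139.
Rounding up: North 1, South 2, East 11, West 7, Central 10, Coastal 13, Highland 10, Lowland 6 (total 60).
South receives 2.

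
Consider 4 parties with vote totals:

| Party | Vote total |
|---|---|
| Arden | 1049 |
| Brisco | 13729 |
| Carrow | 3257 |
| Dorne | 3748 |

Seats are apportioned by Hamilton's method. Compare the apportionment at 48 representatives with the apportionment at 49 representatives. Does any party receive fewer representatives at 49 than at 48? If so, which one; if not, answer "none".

Arden

At 48 seats: Arden 3, Brisco 30, Carrow 7, Dorne 8.
At 49 seats: Arden 2, Brisco 31, Carrow 7, Dorne 9.
Arden drops from 3 to 2.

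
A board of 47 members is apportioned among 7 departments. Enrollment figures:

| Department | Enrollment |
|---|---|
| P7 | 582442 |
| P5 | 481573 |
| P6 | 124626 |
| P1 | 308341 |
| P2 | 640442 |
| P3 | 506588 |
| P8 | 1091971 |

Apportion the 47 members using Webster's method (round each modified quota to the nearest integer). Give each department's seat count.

P7 7, P5 6, P6 2, P1 4, P2 8, P3 6, P8 14

Standard divisor 3735983/47 ≈ 79489; standard quotas: P7 7.327, P5 6.058, P6 1.568, P1 3.879, P2 8.057, P3 6.373, P8 13.737.
Rounding to the nearest integer gives P7 7, P5 6, P6 2, P1 4, P2 8, P3 6, P8 14 — total 47, matching the house size, so no adjustment is needed.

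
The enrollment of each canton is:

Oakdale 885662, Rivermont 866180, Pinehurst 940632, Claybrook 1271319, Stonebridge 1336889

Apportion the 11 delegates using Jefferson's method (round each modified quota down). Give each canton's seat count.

Standard divisor 5300682/11 ≈ 481880.182; standard quotas: Oakdale 1.838, Rivermont 1.798, Pinehurst 1.952, Claybrook 2.638, Stonebridge 2.774.
Rounding down gives 1, 1, 1, 2, 2 = 7 seats, so the divisor must be adjusted.
With modified divisor 428400: modified quotas Oakdale 2.067, Rivermont 2.022, Pinehurst 2.196, Claybrook 2.968, Stonebridge 3.121.
Rounding down: Oakdale 2, Rivermont 2, Pinehurst 2, Claybrook 2, Stonebridge 3 (total 11).

Oakdale=2, Rivermont=2, Pinehurst=2, Claybrook=2, Stonebridge=3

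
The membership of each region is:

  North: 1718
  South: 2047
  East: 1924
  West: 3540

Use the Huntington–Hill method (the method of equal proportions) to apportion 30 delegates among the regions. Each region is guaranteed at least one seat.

With divisor 311: modified quotas North 5.524, South 6.582, East 6.186, West 11.383.
Geometric-mean thresholds: North √(5·6)=5.477, South √(6·7)=6.481, East √(6·7)=6.481, West √(11·12)=11.489.
Each quota rounded against its threshold gives North 6, South 7, East 6, West 11 (total 30).

North: 6; South: 7; East: 6; West: 11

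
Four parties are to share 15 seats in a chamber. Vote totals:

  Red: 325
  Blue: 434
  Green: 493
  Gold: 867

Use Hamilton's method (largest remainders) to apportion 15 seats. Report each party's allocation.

Red=2, Blue=3, Green=4, Gold=6

The standard divisor is 2119/15 ≈ 141.267.
Standard quotas: Red 2.301, Blue 3.072, Green 3.490, Gold 6.137.
Lower quotas: Red 2, Blue 3, Green 3, Gold 6 (sum 14, leaving 1 seat).
Remainders in descending order: Green 0.490, Red 0.301, Gold 0.137, Blue 0.072.
The surplus seat goes to Green.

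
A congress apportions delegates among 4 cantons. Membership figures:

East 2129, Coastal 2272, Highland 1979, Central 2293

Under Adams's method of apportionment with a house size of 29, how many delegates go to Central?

8

Standard divisor 8673/29 ≈ 299.069; standard quotas: East 7.119, Coastal 7.597, Highland 6.617, Central 7.667.
Rounding up gives 8, 8, 7, 8 = 31 seats, so the divisor must be adjusted.
With modified divisor 326: modified quotas East 6.531, Coastal 6.969, Highland 6.071, Central 7.034.
Rounding up: East 7, Coastal 7, Highland 7, Central 8 (total 29).
Central receives 8.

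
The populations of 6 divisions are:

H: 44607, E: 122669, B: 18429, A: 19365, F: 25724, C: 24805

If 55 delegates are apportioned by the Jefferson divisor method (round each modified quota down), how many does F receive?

5

Standard divisor 255599/55 ≈ 4647.255; standard quotas: H 9.599, E 26.396, B 3.966, A 4.167, F 5.535, C 5.338.
Rounding down gives 9, 26, 3, 4, 5, 5 = 52 seats, so the divisor must be adjusted.
With modified divisor 4400: modified quotas H 10.138, E 27.879, B 4.188, A 4.401, F 5.846, C 5.638.
Rounding down: H 10, E 27, B 4, A 4, F 5, C 5 (total 55).
F receives 5.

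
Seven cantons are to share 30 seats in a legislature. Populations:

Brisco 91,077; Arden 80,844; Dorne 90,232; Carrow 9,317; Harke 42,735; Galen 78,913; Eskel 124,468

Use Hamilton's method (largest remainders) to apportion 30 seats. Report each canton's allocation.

Standard divisor: 517586 ÷ 30 ≈ 17252.867.
Standard quotas: Brisco 5.2789, Arden 4.6858, Dorne 5.2300, Carrow 0.5400, Harke 2.4770, Galen 4.5739, Eskel 7.2143.
Lower quotas: Brisco 5, Arden 4, Dorne 5, Carrow 0, Harke 2, Galen 4, Eskel 7 (sum 27, leaving 3 seats).
Remainders in descending order: Arden 0.6858, Galen 0.5739, Carrow 0.5400, Harke 0.4770, Brisco 0.2789, Dorne 0.2300, Eskel 0.2143.
Largest remainders: Arden, Galen, Carrow receive the extra seats.

Brisco 5, Arden 5, Dorne 5, Carrow 1, Harke 2, Galen 5, Eskel 7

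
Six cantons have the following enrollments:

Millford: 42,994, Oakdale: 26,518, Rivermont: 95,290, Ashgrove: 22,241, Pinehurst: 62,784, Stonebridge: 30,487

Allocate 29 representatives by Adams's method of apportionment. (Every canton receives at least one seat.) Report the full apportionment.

Millford 5; Oakdale 3; Rivermont 9; Ashgrove 3; Pinehurst 6; Stonebridge 3

Standard divisor 280314/29 ≈ 9666; standard quotas: Millford 4.448, Oakdale 2.743, Rivermont 9.858, Ashgrove 2.301, Pinehurst 6.495, Stonebridge 3.154.
Rounding up gives 5, 3, 10, 3, 7, 4 = 32 seats, so the divisor must be adjusted.
With modified divisor 10670: modified quotas Millford 4.029, Oakdale 2.485, Rivermont 8.931, Ashgrove 2.084, Pinehurst 5.884, Stonebridge 2.857.
Rounding up: Millford 5, Oakdale 3, Rivermont 9, Ashgrove 3, Pinehurst 6, Stonebridge 3 (total 29).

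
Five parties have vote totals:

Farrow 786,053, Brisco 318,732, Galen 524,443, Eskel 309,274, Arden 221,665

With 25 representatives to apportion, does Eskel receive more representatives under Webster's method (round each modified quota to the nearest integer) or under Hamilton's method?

Webster: Farrow 9, Brisco 4, Galen 6, Eskel 3, Arden 3.
Hamilton: Farrow 9, Brisco 4, Galen 6, Eskel 4, Arden 2.
Eskel gets 3 under Webster and 4 under Hamilton.

Hamilton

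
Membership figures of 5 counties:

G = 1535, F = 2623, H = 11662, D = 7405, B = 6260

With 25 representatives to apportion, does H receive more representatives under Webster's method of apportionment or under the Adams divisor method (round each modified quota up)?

Webster: G 1, F 2, H 10, D 7, B 5.
Adams: G 2, F 3, H 9, D 6, B 5.
H gets 10 under Webster and 9 under Adams.

Webster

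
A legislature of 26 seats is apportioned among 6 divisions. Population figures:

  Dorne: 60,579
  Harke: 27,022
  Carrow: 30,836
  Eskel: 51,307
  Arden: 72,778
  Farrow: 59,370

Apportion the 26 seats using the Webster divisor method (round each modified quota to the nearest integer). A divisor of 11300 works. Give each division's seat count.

Dorne=5; Harke=2; Carrow=3; Eskel=5; Arden=6; Farrow=5

With modified divisor 11300: modified quotas Dorne 5.361, Harke 2.391, Carrow 2.729, Eskel 4.540, Arden 6.441, Farrow 5.254.
Rounding to the nearest integer: Dorne 5, Harke 2, Carrow 3, Eskel 5, Arden 6, Farrow 5 (total 26).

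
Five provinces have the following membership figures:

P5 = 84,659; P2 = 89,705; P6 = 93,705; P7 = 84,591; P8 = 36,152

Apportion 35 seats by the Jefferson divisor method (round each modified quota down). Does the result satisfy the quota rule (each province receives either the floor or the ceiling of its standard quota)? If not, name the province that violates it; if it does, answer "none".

Standard quotas: P5 7.621, P2 8.075, P6 8.435, P7 7.615, P8 3.254.
Jefferson allocation: P5 8, P2 8, P6 8, P7 8, P8 3.
Every allocation lies between the lower and upper quota.

none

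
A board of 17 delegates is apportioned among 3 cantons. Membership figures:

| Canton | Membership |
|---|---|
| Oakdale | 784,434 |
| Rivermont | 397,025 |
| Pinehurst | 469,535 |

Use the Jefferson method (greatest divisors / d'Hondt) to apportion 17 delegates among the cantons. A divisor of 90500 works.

With modified divisor 90500: modified quotas Oakdale 8.668, Rivermont 4.387, Pinehurst 5.188.
Rounding down: Oakdale 8, Rivermont 4, Pinehurst 5 (total 17).

Oakdale 8; Rivermont 4; Pinehurst 5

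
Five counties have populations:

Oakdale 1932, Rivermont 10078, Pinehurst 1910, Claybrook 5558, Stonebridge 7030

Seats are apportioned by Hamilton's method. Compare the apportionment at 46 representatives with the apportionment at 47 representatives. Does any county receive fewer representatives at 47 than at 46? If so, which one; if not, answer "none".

At 46 seats: Oakdale 3, Rivermont 18, Pinehurst 3, Claybrook 10, Stonebridge 12.
At 47 seats: Oakdale 3, Rivermont 18, Pinehurst 3, Claybrook 10, Stonebridge 13.
No county's allocation decreased.

none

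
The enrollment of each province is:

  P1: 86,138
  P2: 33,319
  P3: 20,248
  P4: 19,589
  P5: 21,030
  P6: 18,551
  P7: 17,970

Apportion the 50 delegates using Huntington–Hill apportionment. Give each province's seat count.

P1 20, P2 8, P3 5, P4 4, P5 5, P6 4, P7 4

With divisor 4400: modified quotas P1 19.577, P2 7.572, P3 4.602, P4 4.452, P5 4.780, P6 4.216, P7 4.084.
Geometric-mean thresholds: P1 √(19·20)=19.494, P2 √(7·8)=7.483, P3 √(4·5)=4.472, P4 √(4·5)=4.472, P5 √(4·5)=4.472, P6 √(4·5)=4.472, P7 √(4·5)=4.472.
Each quota rounded against its threshold gives P1 20, P2 8, P3 5, P4 4, P5 5, P6 4, P7 4 (total 50).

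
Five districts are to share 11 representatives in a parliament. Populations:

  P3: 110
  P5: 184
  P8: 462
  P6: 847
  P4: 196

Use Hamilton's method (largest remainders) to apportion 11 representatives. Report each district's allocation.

Standard divisor: 1799 ÷ 11 ≈ 163.545.
Standard quotas: P3 0.673, P5 1.125, P8 2.825, P6 5.179, P4 1.198.
Lower quotas: P3 0, P5 1, P8 2, P6 5, P4 1 (sum 9, leaving 2 seats).
Remainders in descending order: P8 0.825, P3 0.673, P4 0.198, P6 0.179, P5 0.125.
Largest remainders: P8, P3 receive the extra seats.

P3=1, P5=1, P8=3, P6=5, P4=1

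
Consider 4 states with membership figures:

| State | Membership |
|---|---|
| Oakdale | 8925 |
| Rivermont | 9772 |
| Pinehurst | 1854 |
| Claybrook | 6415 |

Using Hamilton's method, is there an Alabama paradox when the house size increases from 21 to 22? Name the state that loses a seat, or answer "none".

none

At 21 seats: Oakdale 7, Rivermont 8, Pinehurst 1, Claybrook 5.
At 22 seats: Oakdale 7, Rivermont 8, Pinehurst 2, Claybrook 5.
No state's allocation decreased.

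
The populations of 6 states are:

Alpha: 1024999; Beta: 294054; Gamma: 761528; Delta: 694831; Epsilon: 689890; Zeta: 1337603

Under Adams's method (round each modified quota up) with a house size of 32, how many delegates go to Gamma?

Standard divisor 4802905/32 ≈ 150090.781; standard quotas: Alpha 6.829, Beta 1.959, Gamma 5.074, Delta 4.629, Epsilon 4.596, Zeta 8.912.
Rounding up gives 7, 2, 6, 5, 5, 9 = 34 seats, so the divisor must be adjusted.
With modified divisor 169000: modified quotas Alpha 6.065, Beta 1.740, Gamma 4.506, Delta 4.111, Epsilon 4.082, Zeta 7.915.
Rounding up: Alpha 7, Beta 2, Gamma 5, Delta 5, Epsilon 5, Zeta 8 (total 32).
Gamma receives 5.

5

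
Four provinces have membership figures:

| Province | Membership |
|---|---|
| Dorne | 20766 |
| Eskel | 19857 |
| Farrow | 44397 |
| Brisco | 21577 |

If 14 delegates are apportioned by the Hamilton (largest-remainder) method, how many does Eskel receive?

2

Standard divisor: 106597 ÷ 14 ≈ 7614.071.
Standard quotas: Dorne 2.7273, Eskel 2.6079, Farrow 5.8309, Brisco 2.8338.
Lower quotas: Dorne 2, Eskel 2, Farrow 5, Brisco 2 (sum 11, leaving 3 seats).
Remainders in descending order: Brisco 0.8338, Farrow 0.8309, Dorne 0.7273, Eskel 0.6079.
The surplus seats go to Brisco, Farrow, Dorne.
Eskel receives 2.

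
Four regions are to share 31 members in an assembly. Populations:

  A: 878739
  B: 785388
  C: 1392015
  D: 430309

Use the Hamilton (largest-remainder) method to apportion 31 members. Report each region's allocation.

Standard divisor: 3486451 ÷ 31 ≈ 112466.161.
Standard quotas: A 7.8134, B 6.9833, C 12.3772, D 3.8261.
Lower quotas: A 7, B 6, C 12, D 3 (sum 28, leaving 3 seats).
Remainders in descending order: B 0.9833, D 0.8261, A 0.8134, C 0.3772.
The surplus seats go to B, D, A.

A 8; B 7; C 12; D 4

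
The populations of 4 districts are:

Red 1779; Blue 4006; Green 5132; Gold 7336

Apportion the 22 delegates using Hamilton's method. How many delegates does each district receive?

Standard divisor: 18253 ÷ 22 ≈ 829.682.
Standard quotas: Red 2.1442, Blue 4.8284, Green 6.1855, Gold 8.8419.
Lower quotas: Red 2, Blue 4, Green 6, Gold 8 (sum 20, leaving 2 seats).
Remainders in descending order: Gold 0.8419, Blue 0.8284, Green 0.1855, Red 0.1442.
The surplus seats go to Gold, Blue.

Red: 2, Blue: 5, Green: 6, Gold: 9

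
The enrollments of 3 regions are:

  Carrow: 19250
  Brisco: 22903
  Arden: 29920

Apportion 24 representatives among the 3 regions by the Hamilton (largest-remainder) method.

Total 72073; standard divisor 72073/24 ≈ 3003.042.
Standard quotas: Carrow 6.4102, Brisco 7.6266, Arden 9.9632.
Lower quotas: Carrow 6, Brisco 7, Arden 9 (sum 22, leaving 2 seats).
Remainders in descending order: Arden 0.9632, Brisco 0.6266, Carrow 0.4102.
The surplus seats go to Arden, Brisco.

Carrow: 6, Brisco: 8, Arden: 10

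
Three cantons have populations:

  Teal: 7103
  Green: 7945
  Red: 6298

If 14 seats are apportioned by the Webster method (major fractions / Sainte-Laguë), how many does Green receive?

Standard divisor 21346/14 ≈ 1524.714; standard quotas: Teal 4.659, Green 5.211, Red 4.131.
Rounding to the nearest integer gives Teal 5, Green 5, Red 4 — total 14, matching the house size, so no adjustment is needed.
Green receives 5.

5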